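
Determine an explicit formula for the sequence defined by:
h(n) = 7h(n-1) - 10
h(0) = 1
First-order linear non-homogeneous.
Homogeneous solution: h_h(n) = A·(7)^n.
Try constant particular solution h_p = K: K = 7K - 10 ⇒ K = \frac{5}{3}.
General: h(n) = A·(7)^n + \frac{5}{3}.
Apply h(0) = 1: A + \frac{5}{3} = 1 ⇒ A = - \frac{2}{3}.
So h(n) = \frac{5}{3} - \frac{2 \cdot 7^{n}}{3}.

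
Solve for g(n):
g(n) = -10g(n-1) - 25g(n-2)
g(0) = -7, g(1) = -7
Characteristic equation: x² + 10x + 25 = 0, which is (x - (-5))².
Repeated root r = -5.
General solution: g(n) = (A + Bn)·(-5)^n.
From g(0) = -7: A = -7.
From g(1) = -7: (A + B)·(-5) = -7 ⇒ B = \frac{42}{5}.
So g(n) = \left(\frac{42 n}{5} - 7\right) \cdot (-5)^n.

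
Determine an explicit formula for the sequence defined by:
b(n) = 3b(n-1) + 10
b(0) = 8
First-order linear non-homogeneous.
Homogeneous solution: b_h(n) = A·(3)^n.
Try constant particular solution b_p = K: K = 3K + 10 ⇒ K = -5.
General: b(n) = A·(3)^n - 5.
Apply b(0) = 8: A - 5 = 8 ⇒ A = 13.
So b(n) = 13 \cdot 3^{n} - 5.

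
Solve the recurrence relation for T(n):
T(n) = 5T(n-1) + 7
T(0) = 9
First-order linear non-homogeneous.
Homogeneous solution: T_h(n) = A·(5)^n.
Try constant particular solution T_p = K: K = 5K + 7 ⇒ K = - \frac{7}{4}.
General: T(n) = A·(5)^n - \frac{7}{4}.
Apply T(0) = 9: A - \frac{7}{4} = 9 ⇒ A = \frac{43}{4}.
So T(n) = \frac{43 \cdot 5^{n}}{4} - \frac{7}{4}.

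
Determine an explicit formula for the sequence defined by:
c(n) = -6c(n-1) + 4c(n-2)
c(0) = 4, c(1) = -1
Characteristic equation: x² + 6x - 4 = 0.
Discriminant Δ = (-6)² + 4·(4) = 52.
Roots r₁,₂ = (-6 ± √52)/2, so r₁ = -3 + \sqrt{13}, r₂ = - \sqrt{13} - 3.
General solution: c(n) = A·r₁^n + B·r₂^n.
From the initial conditions, A + B = 4 and r₁A + r₂B = -1.
Since r₁ - r₂ = √52: A = (-1 - (4)r₂)/√52 = \frac{11 \sqrt{13}}{26} + 2, and B = 4 - A = 2 - \frac{11 \sqrt{13}}{26}.
So c(n) = \left(\frac{11 \sqrt{13}}{26} + 2\right)\left(-3 + \sqrt{13}\right)^n + \left(2 - \frac{11 \sqrt{13}}{26}\right)\left(- \sqrt{13} - 3\right)^n.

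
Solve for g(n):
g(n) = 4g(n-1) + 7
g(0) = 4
First-order linear non-homogeneous.
Homogeneous solution: g_h(n) = A·(4)^n.
Try constant particular solution g_p = K: K = 4K + 7 ⇒ K = - \frac{7}{3}.
General: g(n) = A·(4)^n - \frac{7}{3}.
Apply g(0) = 4: A - \frac{7}{3} = 4 ⇒ A = \frac{19}{3}.
So g(n) = \frac{19 \cdot 4^{n}}{3} - \frac{7}{3}.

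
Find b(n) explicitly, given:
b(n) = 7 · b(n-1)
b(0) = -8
Pure geometric recurrence with ratio 7.
By induction b(n) = b(0) · (7)^n = - 8 \cdot 7^{n}.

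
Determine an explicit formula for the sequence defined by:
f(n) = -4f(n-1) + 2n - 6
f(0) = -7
First-order linear with linear forcing.
Homogeneous solution: f_h(n) = A·(-4)^n.
Try particular f_p(n) = pn + q. Substituting:
  pn + q = -4(p(n-1) + q) + 2n - 6.
Matching the n-coefficient: p = -4p + 2 ⇒ p = \frac{2}{5}.
Matching constants: q = 4p - 4q - 6 ⇒ q = - \frac{22}{25}.
General: f(n) = A·(-4)^n + \frac{2 n}{5} - \frac{22}{25}.
Apply f(0) = -7: A - \frac{22}{25} = -7 ⇒ A = - \frac{153}{25}.
So f(n) = - \frac{153 \left(-4\right)^{n}}{25} + \frac{2 n}{5} - \frac{22}{25}.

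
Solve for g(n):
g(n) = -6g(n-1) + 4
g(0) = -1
First-order linear non-homogeneous.
Homogeneous solution: g_h(n) = A·(-6)^n.
Try constant particular solution g_p = K: K = -6K + 4 ⇒ K = \frac{4}{7}.
General: g(n) = A·(-6)^n + \frac{4}{7}.
Apply g(0) = -1: A + \frac{4}{7} = -1 ⇒ A = - \frac{11}{7}.
So g(n) = \frac{4}{7} - \frac{11 \left(-6\right)^{n}}{7}.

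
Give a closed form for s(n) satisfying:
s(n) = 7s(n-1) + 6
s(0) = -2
First-order linear non-homogeneous.
Homogeneous solution: s_h(n) = A·(7)^n.
Try constant particular solution s_p = K: K = 7K + 6 ⇒ K = -1.
General: s(n) = A·(7)^n - 1.
Apply s(0) = -2: A - 1 = -2 ⇒ A = -1.
So s(n) = - 7^{n} - 1.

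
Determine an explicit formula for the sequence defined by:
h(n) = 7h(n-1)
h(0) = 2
This is a homogeneous first-order recurrence with ratio 7.
By induction h(n) = h(0) · (7)^n = 2 \cdot 7^{n}.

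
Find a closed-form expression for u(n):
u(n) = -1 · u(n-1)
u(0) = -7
Pure geometric recurrence with ratio -1.
By induction u(n) = u(0) · (-1)^n = - 7 \left(-1\right)^{n}.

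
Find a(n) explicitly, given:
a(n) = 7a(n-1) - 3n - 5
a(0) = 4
First-order linear with linear forcing.
Homogeneous solution: a_h(n) = A·(7)^n.
Try particular a_p(n) = pn + q. Substituting:
  pn + q = 7(p(n-1) + q) - 3n - 5.
Matching the n-coefficient: p = 7p - 3 ⇒ p = \frac{1}{2}.
Matching constants: q = -7p + 7q - 5 ⇒ q = \frac{17}{12}.
General: a(n) = A·(7)^n + \frac{n}{2} + \frac{17}{12}.
Apply a(0) = 4: A + \frac{17}{12} = 4 ⇒ A = \frac{31}{12}.
So a(n) = \frac{31 \cdot 7^{n}}{12} + \frac{n}{2} + \frac{17}{12}.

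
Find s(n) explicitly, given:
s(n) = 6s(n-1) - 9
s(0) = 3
First-order linear non-homogeneous.
Homogeneous solution: s_h(n) = A·(6)^n.
Try constant particular solution s_p = K: K = 6K - 9 ⇒ K = \frac{9}{5}.
General: s(n) = A·(6)^n + \frac{9}{5}.
Apply s(0) = 3: A + \frac{9}{5} = 3 ⇒ A = \frac{6}{5}.
So s(n) = \frac{6 \cdot 6^{n}}{5} + \frac{9}{5}.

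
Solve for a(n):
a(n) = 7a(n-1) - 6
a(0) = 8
First-order linear non-homogeneous.
Homogeneous solution: a_h(n) = A·(7)^n.
Try constant particular solution a_p = K: K = 7K - 6 ⇒ K = 1.
General: a(n) = A·(7)^n + 1.
Apply a(0) = 8: A + 1 = 8 ⇒ A = 7.
So a(n) = 7 \cdot 7^{n} + 1.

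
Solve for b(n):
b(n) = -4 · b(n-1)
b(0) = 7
Pure geometric recurrence with ratio -4.
By induction b(n) = b(0) · (-4)^n = 7 \left(-4\right)^{n}.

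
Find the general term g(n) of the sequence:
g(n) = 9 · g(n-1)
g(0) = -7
Pure geometric recurrence with ratio 9.
By induction g(n) = g(0) · (9)^n = - 7 \cdot 9^{n}.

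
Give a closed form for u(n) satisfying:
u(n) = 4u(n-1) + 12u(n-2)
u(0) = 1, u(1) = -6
Characteristic equation: x² - 4x - 12 = 0, which factors as (x - (6))(x - (-2)) = 0.
Roots r₁ = 6, r₂ = -2 (distinct).
General solution: u(n) = A·(6)^n + B·(-2)^n.
From u(0) = 1: A + B = 1.
From u(1) = -6: 6A - 2B = -6.
Solving: A = - \frac{1}{2}, B = \frac{3}{2}.
So u(n) = \frac{3 \left(-2\right)^{n}}{2} - \frac{6^{n}}{2}.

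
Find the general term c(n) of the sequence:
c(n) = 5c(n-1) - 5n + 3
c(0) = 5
First-order linear with linear forcing.
Homogeneous solution: c_h(n) = A·(5)^n.
Try particular c_p(n) = pn + q. Substituting:
  pn + q = 5(p(n-1) + q) - 5n + 3.
Matching the n-coefficient: p = 5p - 5 ⇒ p = \frac{5}{4}.
Matching constants: q = -5p + 5q + 3 ⇒ q = \frac{13}{16}.
General: c(n) = A·(5)^n + \frac{5 n}{4} + \frac{13}{16}.
Apply c(0) = 5: A + \frac{13}{16} = 5 ⇒ A = \frac{67}{16}.
So c(n) = \frac{67 \cdot 5^{n}}{16} + \frac{5 n}{4} + \frac{13}{16}.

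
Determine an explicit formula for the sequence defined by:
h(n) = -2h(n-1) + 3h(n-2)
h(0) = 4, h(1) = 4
Characteristic equation: x² + 2x - 3 = 0, which factors as (x - (1))(x - (-3)) = 0.
Roots r₁ = 1, r₂ = -3 (distinct).
General solution: h(n) = A·(1)^n + B·(-3)^n.
From h(0) = 4: A + B = 4.
From h(1) = 4: A - 3B = 4.
Solving: A = 4, B = 0.
So h(n) = 4.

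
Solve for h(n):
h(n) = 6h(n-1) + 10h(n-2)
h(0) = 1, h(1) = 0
Characteristic equation: x² - 6x - 10 = 0.
Discriminant Δ = (6)² + 4·(10) = 76.
Roots r₁,₂ = (6 ± √76)/2, so r₁ = 3 + \sqrt{19}, r₂ = 3 - \sqrt{19}.
General solution: h(n) = A·r₁^n + B·r₂^n.
From the initial conditions, A + B = 1 and r₁A + r₂B = 0.
Since r₁ - r₂ = √76: A = (0 - (1)r₂)/√76 = \frac{1}{2} - \frac{3 \sqrt{19}}{38}, and B = 1 - A = \frac{3 \sqrt{19}}{38} + \frac{1}{2}.
So h(n) = \left(\frac{1}{2} - \frac{3 \sqrt{19}}{38}\right)\left(3 + \sqrt{19}\right)^n + \left(\frac{3 \sqrt{19}}{38} + \frac{1}{2}\right)\left(3 - \sqrt{19}\right)^n.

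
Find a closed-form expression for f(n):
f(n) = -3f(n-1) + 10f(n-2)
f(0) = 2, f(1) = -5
Characteristic equation: x² + 3x - 10 = 0, which factors as (x - (-5))(x - (2)) = 0.
Roots r₁ = -5, r₂ = 2 (distinct).
General solution: f(n) = A·(-5)^n + B·(2)^n.
From f(0) = 2: A + B = 2.
From f(1) = -5: -5A + 2B = -5.
Solving: A = \frac{9}{7}, B = \frac{5}{7}.
So f(n) = \frac{9 \left(-5\right)^{n}}{7} + \frac{5 \cdot 2^{n}}{7}.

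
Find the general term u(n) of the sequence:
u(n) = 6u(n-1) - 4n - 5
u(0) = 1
First-order linear with linear forcing.
Homogeneous solution: u_h(n) = A·(6)^n.
Try particular u_p(n) = pn + q. Substituting:
  pn + q = 6(p(n-1) + q) - 4n - 5.
Matching the n-coefficient: p = 6p - 4 ⇒ p = \frac{4}{5}.
Matching constants: q = -6p + 6q - 5 ⇒ q = \frac{49}{25}.
General: u(n) = A·(6)^n + \frac{4 n}{5} + \frac{49}{25}.
Apply u(0) = 1: A + \frac{49}{25} = 1 ⇒ A = - \frac{24}{25}.
So u(n) = - \frac{24 \cdot 6^{n}}{25} + \frac{4 n}{5} + \frac{49}{25}.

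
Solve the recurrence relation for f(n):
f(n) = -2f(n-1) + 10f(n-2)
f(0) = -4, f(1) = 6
Characteristic equation: x² + 2x - 10 = 0.
Discriminant Δ = (-2)² + 4·(10) = 44.
Roots r₁,₂ = (-2 ± √44)/2, so r₁ = -1 + \sqrt{11}, r₂ = - \sqrt{11} - 1.
General solution: f(n) = A·r₁^n + B·r₂^n.
From the initial conditions, A + B = -4 and r₁A + r₂B = 6.
Since r₁ - r₂ = √44: A = (6 - (-4)r₂)/√44 = -2 + \frac{\sqrt{11}}{11}, and B = -4 - A = -2 - \frac{\sqrt{11}}{11}.
So f(n) = \left(-2 + \frac{\sqrt{11}}{11}\right)\left(-1 + \sqrt{11}\right)^n + \left(-2 - \frac{\sqrt{11}}{11}\right)\left(- \sqrt{11} - 1\right)^n.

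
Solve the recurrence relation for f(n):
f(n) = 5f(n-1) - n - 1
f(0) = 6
First-order linear with linear forcing.
Homogeneous solution: f_h(n) = A·(5)^n.
Try particular f_p(n) = pn + q. Substituting:
  pn + q = 5(p(n-1) + q) - n - 1.
Matching the n-coefficient: p = 5p - 1 ⇒ p = \frac{1}{4}.
Matching constants: q = -5p + 5q - 1 ⇒ q = \frac{9}{16}.
General: f(n) = A·(5)^n + \frac{n}{4} + \frac{9}{16}.
Apply f(0) = 6: A + \frac{9}{16} = 6 ⇒ A = \frac{87}{16}.
So f(n) = \frac{87 \cdot 5^{n}}{16} + \frac{n}{4} + \frac{9}{16}.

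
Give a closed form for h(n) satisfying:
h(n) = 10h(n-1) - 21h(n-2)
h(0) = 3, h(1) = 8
Characteristic equation: x² - 10x + 21 = 0, which factors as (x - (7))(x - (3)) = 0.
Roots r₁ = 7, r₂ = 3 (distinct).
General solution: h(n) = A·(7)^n + B·(3)^n.
From h(0) = 3: A + B = 3.
From h(1) = 8: 7A + 3B = 8.
Solving: A = - \frac{1}{4}, B = \frac{13}{4}.
So h(n) = \frac{13 \cdot 3^{n}}{4} - \frac{7^{n}}{4}.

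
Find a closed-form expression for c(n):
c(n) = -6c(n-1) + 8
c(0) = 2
First-order linear non-homogeneous.
Homogeneous solution: c_h(n) = A·(-6)^n.
Try constant particular solution c_p = K: K = -6K + 8 ⇒ K = \frac{8}{7}.
General: c(n) = A·(-6)^n + \frac{8}{7}.
Apply c(0) = 2: A + \frac{8}{7} = 2 ⇒ A = \frac{6}{7}.
So c(n) = \frac{6 \left(-6\right)^{n}}{7} + \frac{8}{7}.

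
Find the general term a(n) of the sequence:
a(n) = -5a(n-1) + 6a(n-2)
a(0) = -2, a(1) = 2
Characteristic equation: x² + 5x - 6 = 0, which factors as (x - (1))(x - (-6)) = 0.
Roots r₁ = 1, r₂ = -6 (distinct).
General solution: a(n) = A·(1)^n + B·(-6)^n.
From a(0) = -2: A + B = -2.
From a(1) = 2: A - 6B = 2.
Solving: A = - \frac{10}{7}, B = - \frac{4}{7}.
So a(n) = - \frac{4 \left(-6\right)^{n}}{7} - \frac{10}{7}.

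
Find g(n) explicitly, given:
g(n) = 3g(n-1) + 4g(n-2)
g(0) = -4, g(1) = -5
Characteristic equation: x² - 3x - 4 = 0, which factors as (x - (4))(x - (-1)) = 0.
Roots r₁ = 4, r₂ = -1 (distinct).
General solution: g(n) = A·(4)^n + B·(-1)^n.
From g(0) = -4: A + B = -4.
From g(1) = -5: 4A - B = -5.
Solving: A = - \frac{9}{5}, B = - \frac{11}{5}.
So g(n) = - \frac{11 \left(-1\right)^{n}}{5} - \frac{9 \cdot 4^{n}}{5}.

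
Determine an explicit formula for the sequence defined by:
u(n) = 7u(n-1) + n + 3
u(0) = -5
First-order linear with linear forcing.
Homogeneous solution: u_h(n) = A·(7)^n.
Try particular u_p(n) = pn + q. Substituting:
  pn + q = 7(p(n-1) + q) + n + 3.
Matching the n-coefficient: p = 7p + 1 ⇒ p = - \frac{1}{6}.
Matching constants: q = -7p + 7q + 3 ⇒ q = - \frac{25}{36}.
General: u(n) = A·(7)^n - \frac{n}{6} - \frac{25}{36}.
Apply u(0) = -5: A - \frac{25}{36} = -5 ⇒ A = - \frac{155}{36}.
So u(n) = - \frac{155 \cdot 7^{n}}{36} - \frac{n}{6} - \frac{25}{36}.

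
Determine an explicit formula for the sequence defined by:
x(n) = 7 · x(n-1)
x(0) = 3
Pure geometric recurrence with ratio 7.
By induction x(n) = x(0) · (7)^n = 3 \cdot 7^{n}.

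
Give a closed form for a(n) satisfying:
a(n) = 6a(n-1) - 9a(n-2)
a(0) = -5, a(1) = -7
Characteristic equation: x² - 6x + 9 = 0, which is (x - (3))².
Repeated root r = 3.
General solution: a(n) = (A + Bn)·(3)^n.
From a(0) = -5: A = -5.
From a(1) = -7: (A + B)·(3) = -7 ⇒ B = \frac{8}{3}.
So a(n) = \left(\frac{8 n}{3} - 5\right) \cdot (3)^n.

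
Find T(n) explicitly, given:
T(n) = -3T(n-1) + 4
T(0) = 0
First-order linear non-homogeneous.
Homogeneous solution: T_h(n) = A·(-3)^n.
Try constant particular solution T_p = K: K = -3K + 4 ⇒ K = 1.
General: T(n) = A·(-3)^n + 1.
Apply T(0) = 0: A + 1 = 0 ⇒ A = -1.
So T(n) = 1 - \left(-3\right)^{n}.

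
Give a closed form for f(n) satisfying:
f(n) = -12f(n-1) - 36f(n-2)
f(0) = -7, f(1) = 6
Characteristic equation: x² + 12x + 36 = 0, which is (x - (-6))².
Repeated root r = -6.
General solution: f(n) = (A + Bn)·(-6)^n.
From f(0) = -7: A = -7.
From f(1) = 6: (A + B)·(-6) = 6 ⇒ B = 6.
So f(n) = \left(6 n - 7\right) \cdot (-6)^n.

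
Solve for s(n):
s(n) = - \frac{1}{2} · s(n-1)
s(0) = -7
Pure geometric recurrence with ratio - \frac{1}{2}.
By induction s(n) = s(0) · (- \frac{1}{2})^n = - 7 \left(- \frac{1}{2}\right)^{n}.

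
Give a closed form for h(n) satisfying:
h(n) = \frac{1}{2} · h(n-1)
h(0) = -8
Pure geometric recurrence with ratio \frac{1}{2}.
By induction h(n) = h(0) · (\frac{1}{2})^n = - 8 \cdot 2^{- n}.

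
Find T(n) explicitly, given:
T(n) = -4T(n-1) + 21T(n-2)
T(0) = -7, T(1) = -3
Characteristic equation: x² + 4x - 21 = 0, which factors as (x - (-7))(x - (3)) = 0.
Roots r₁ = -7, r₂ = 3 (distinct).
General solution: T(n) = A·(-7)^n + B·(3)^n.
From T(0) = -7: A + B = -7.
From T(1) = -3: -7A + 3B = -3.
Solving: A = - \frac{9}{5}, B = - \frac{26}{5}.
So T(n) = - \frac{9 \left(-7\right)^{n}}{5} - \frac{26 \cdot 3^{n}}{5}.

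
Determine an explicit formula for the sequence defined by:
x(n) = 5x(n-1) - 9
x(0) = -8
First-order linear non-homogeneous.
Homogeneous solution: x_h(n) = A·(5)^n.
Try constant particular solution x_p = K: K = 5K - 9 ⇒ K = \frac{9}{4}.
General: x(n) = A·(5)^n + \frac{9}{4}.
Apply x(0) = -8: A + \frac{9}{4} = -8 ⇒ A = - \frac{41}{4}.
So x(n) = \frac{9}{4} - \frac{41 \cdot 5^{n}}{4}.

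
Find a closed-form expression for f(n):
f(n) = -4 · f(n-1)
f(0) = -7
Pure geometric recurrence with ratio -4.
By induction f(n) = f(0) · (-4)^n = - 7 \left(-4\right)^{n}.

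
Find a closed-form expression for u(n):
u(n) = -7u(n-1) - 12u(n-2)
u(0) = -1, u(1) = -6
Characteristic equation: x² + 7x + 12 = 0, which factors as (x - (-4))(x - (-3)) = 0.
Roots r₁ = -4, r₂ = -3 (distinct).
General solution: u(n) = A·(-4)^n + B·(-3)^n.
From u(0) = -1: A + B = -1.
From u(1) = -6: -4A - 3B = -6.
Solving: A = 9, B = -10.
So u(n) = - 10 \left(-3\right)^{n} + 9 \left(-4\right)^{n}.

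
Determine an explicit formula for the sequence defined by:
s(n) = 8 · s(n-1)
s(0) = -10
Pure geometric recurrence with ratio 8.
By induction s(n) = s(0) · (8)^n = - 10 \cdot 8^{n}.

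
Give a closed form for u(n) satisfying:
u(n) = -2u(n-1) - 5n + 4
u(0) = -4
First-order linear with linear forcing.
Homogeneous solution: u_h(n) = A·(-2)^n.
Try particular u_p(n) = pn + q. Substituting:
  pn + q = -2(p(n-1) + q) - 5n + 4.
Matching the n-coefficient: p = -2p - 5 ⇒ p = - \frac{5}{3}.
Matching constants: q = 2p - 2q + 4 ⇒ q = \frac{2}{9}.
General: u(n) = A·(-2)^n - \frac{5 n}{3} + \frac{2}{9}.
Apply u(0) = -4: A + \frac{2}{9} = -4 ⇒ A = - \frac{38}{9}.
So u(n) = - \frac{38 \left(-2\right)^{n}}{9} - \frac{5 n}{3} + \frac{2}{9}.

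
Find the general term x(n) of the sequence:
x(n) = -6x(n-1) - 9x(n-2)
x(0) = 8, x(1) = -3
Characteristic equation: x² + 6x + 9 = 0, which is (x - (-3))².
Repeated root r = -3.
General solution: x(n) = (A + Bn)·(-3)^n.
From x(0) = 8: A = 8.
From x(1) = -3: (A + B)·(-3) = -3 ⇒ B = -7.
So x(n) = \left(8 - 7 n\right) \cdot (-3)^n.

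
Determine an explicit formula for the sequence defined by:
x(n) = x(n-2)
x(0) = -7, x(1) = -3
Characteristic equation: x² - 1 = 0, which factors as (x - (1))(x - (-1)) = 0.
Roots r₁ = 1, r₂ = -1 (distinct).
General solution: x(n) = A·(1)^n + B·(-1)^n.
From x(0) = -7: A + B = -7.
From x(1) = -3: A - B = -3.
Solving: A = -5, B = -2.
So x(n) = - 2 \left(-1\right)^{n} - 5.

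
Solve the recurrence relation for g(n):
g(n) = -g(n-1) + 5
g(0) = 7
First-order linear non-homogeneous.
Homogeneous solution: g_h(n) = A·(-1)^n.
Try constant particular solution g_p = K: K = -K + 5 ⇒ K = \frac{5}{2}.
General: g(n) = A·(-1)^n + \frac{5}{2}.
Apply g(0) = 7: A + \frac{5}{2} = 7 ⇒ A = \frac{9}{2}.
So g(n) = \frac{9 \left(-1\right)^{n}}{2} + \frac{5}{2}.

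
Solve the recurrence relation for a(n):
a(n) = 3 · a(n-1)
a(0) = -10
Pure geometric recurrence with ratio 3.
By induction a(n) = a(0) · (3)^n = - 10 \cdot 3^{n}.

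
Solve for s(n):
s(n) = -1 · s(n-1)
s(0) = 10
Pure geometric recurrence with ratio -1.
By induction s(n) = s(0) · (-1)^n = 10 \left(-1\right)^{n}.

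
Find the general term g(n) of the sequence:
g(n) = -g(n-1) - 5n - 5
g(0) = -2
First-order linear with linear forcing.
Homogeneous solution: g_h(n) = A·(-1)^n.
Try particular g_p(n) = pn + q. Substituting:
  pn + q = -(p(n-1) + q) - 5n - 5.
Matching the n-coefficient: p = -p - 5 ⇒ p = - \frac{5}{2}.
Matching constants: q = p - q - 5 ⇒ q = - \frac{15}{4}.
General: g(n) = A·(-1)^n - \frac{5 n}{2} - \frac{15}{4}.
Apply g(0) = -2: A - \frac{15}{4} = -2 ⇒ A = \frac{7}{4}.
So g(n) = \frac{7 \left(-1\right)^{n}}{4} - \frac{5 n}{2} - \frac{15}{4}.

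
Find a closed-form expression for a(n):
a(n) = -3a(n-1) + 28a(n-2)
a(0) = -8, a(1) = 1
Characteristic equation: x² + 3x - 28 = 0, which factors as (x - (-7))(x - (4)) = 0.
Roots r₁ = -7, r₂ = 4 (distinct).
General solution: a(n) = A·(-7)^n + B·(4)^n.
From a(0) = -8: A + B = -8.
From a(1) = 1: -7A + 4B = 1.
Solving: A = -3, B = -5.
So a(n) = - 3 \left(-7\right)^{n} - 5 \cdot 4^{n}.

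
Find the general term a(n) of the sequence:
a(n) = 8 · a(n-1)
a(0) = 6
Pure geometric recurrence with ratio 8.
By induction a(n) = a(0) · (8)^n = 6 \cdot 8^{n}.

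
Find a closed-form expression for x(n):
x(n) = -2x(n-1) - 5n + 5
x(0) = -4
First-order linear with linear forcing.
Homogeneous solution: x_h(n) = A·(-2)^n.
Try particular x_p(n) = pn + q. Substituting:
  pn + q = -2(p(n-1) + q) - 5n + 5.
Matching the n-coefficient: p = -2p - 5 ⇒ p = - \frac{5}{3}.
Matching constants: q = 2p - 2q + 5 ⇒ q = \frac{5}{9}.
General: x(n) = A·(-2)^n - \frac{5 n}{3} + \frac{5}{9}.
Apply x(0) = -4: A + \frac{5}{9} = -4 ⇒ A = - \frac{41}{9}.
So x(n) = - \frac{41 \left(-2\right)^{n}}{9} - \frac{5 n}{3} + \frac{5}{9}.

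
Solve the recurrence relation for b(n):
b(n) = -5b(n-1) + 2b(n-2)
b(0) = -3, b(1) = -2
Characteristic equation: x² + 5x - 2 = 0.
Discriminant Δ = (-5)² + 4·(2) = 33.
Roots r₁,₂ = (-5 ± √33)/2, so r₁ = - \frac{5}{2} + \frac{\sqrt{33}}{2}, r₂ = - \frac{\sqrt{33}}{2} - \frac{5}{2}.
General solution: b(n) = A·r₁^n + B·r₂^n.
From the initial conditions, A + B = -3 and r₁A + r₂B = -2.
Since r₁ - r₂ = √33: A = (-2 - (-3)r₂)/√33 = - \frac{19 \sqrt{33}}{66} - \frac{3}{2}, and B = -3 - A = - \frac{3}{2} + \frac{19 \sqrt{33}}{66}.
So b(n) = \left(- \frac{19 \sqrt{33}}{66} - \frac{3}{2}\right)\left(- \frac{5}{2} + \frac{\sqrt{33}}{2}\right)^n + \left(- \frac{3}{2} + \frac{19 \sqrt{33}}{66}\right)\left(- \frac{\sqrt{33}}{2} - \frac{5}{2}\right)^n.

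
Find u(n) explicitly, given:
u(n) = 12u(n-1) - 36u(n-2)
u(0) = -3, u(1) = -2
Characteristic equation: x² - 12x + 36 = 0, which is (x - (6))².
Repeated root r = 6.
General solution: u(n) = (A + Bn)·(6)^n.
From u(0) = -3: A = -3.
From u(1) = -2: (A + B)·(6) = -2 ⇒ B = \frac{8}{3}.
So u(n) = \left(\frac{8 n}{3} - 3\right) \cdot (6)^n.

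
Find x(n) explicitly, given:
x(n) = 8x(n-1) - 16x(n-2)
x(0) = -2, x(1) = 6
Characteristic equation: x² - 8x + 16 = 0, which is (x - (4))².
Repeated root r = 4.
General solution: x(n) = (A + Bn)·(4)^n.
From x(0) = -2: A = -2.
From x(1) = 6: (A + B)·(4) = 6 ⇒ B = \frac{7}{2}.
So x(n) = \left(\frac{7 n}{2} - 2\right) \cdot (4)^n.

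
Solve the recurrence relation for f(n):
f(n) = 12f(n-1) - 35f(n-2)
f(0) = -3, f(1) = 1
Characteristic equation: x² - 12x + 35 = 0, which factors as (x - (7))(x - (5)) = 0.
Roots r₁ = 7, r₂ = 5 (distinct).
General solution: f(n) = A·(7)^n + B·(5)^n.
From f(0) = -3: A + B = -3.
From f(1) = 1: 7A + 5B = 1.
Solving: A = 8, B = -11.
So f(n) = - 11 \cdot 5^{n} + 8 \cdot 7^{n}.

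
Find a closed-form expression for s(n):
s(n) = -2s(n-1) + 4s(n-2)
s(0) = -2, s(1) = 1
Characteristic equation: x² + 2x - 4 = 0.
Discriminant Δ = (-2)² + 4·(4) = 20.
Roots r₁,₂ = (-2 ± √20)/2, so r₁ = -1 + \sqrt{5}, r₂ = - \sqrt{5} - 1.
General solution: s(n) = A·r₁^n + B·r₂^n.
From the initial conditions, A + B = -2 and r₁A + r₂B = 1.
Since r₁ - r₂ = √20: A = (1 - (-2)r₂)/√20 = -1 - \frac{\sqrt{5}}{10}, and B = -2 - A = -1 + \frac{\sqrt{5}}{10}.
So s(n) = \left(-1 - \frac{\sqrt{5}}{10}\right)\left(-1 + \sqrt{5}\right)^n + \left(-1 + \frac{\sqrt{5}}{10}\right)\left(- \sqrt{5} - 1\right)^n.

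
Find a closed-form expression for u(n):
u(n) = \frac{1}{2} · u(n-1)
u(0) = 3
Pure geometric recurrence with ratio \frac{1}{2}.
By induction u(n) = u(0) · (\frac{1}{2})^n = 3 \cdot 2^{- n}.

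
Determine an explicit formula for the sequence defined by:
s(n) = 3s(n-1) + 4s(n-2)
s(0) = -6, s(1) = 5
Characteristic equation: x² - 3x - 4 = 0, which factors as (x - (4))(x - (-1)) = 0.
Roots r₁ = 4, r₂ = -1 (distinct).
General solution: s(n) = A·(4)^n + B·(-1)^n.
From s(0) = -6: A + B = -6.
From s(1) = 5: 4A - B = 5.
Solving: A = - \frac{1}{5}, B = - \frac{29}{5}.
So s(n) = - \frac{29 \left(-1\right)^{n}}{5} - \frac{4^{n}}{5}.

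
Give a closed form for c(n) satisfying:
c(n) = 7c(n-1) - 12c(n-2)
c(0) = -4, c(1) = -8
Characteristic equation: x² - 7x + 12 = 0, which factors as (x - (3))(x - (4)) = 0.
Roots r₁ = 3, r₂ = 4 (distinct).
General solution: c(n) = A·(3)^n + B·(4)^n.
From c(0) = -4: A + B = -4.
From c(1) = -8: 3A + 4B = -8.
Solving: A = -8, B = 4.
So c(n) = - 8 \cdot 3^{n} + 4 \cdot 4^{n}.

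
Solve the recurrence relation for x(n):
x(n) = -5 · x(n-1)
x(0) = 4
Pure geometric recurrence with ratio -5.
By induction x(n) = x(0) · (-5)^n = 4 \left(-5\right)^{n}.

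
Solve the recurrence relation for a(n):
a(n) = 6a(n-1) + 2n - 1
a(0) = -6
First-order linear with linear forcing.
Homogeneous solution: a_h(n) = A·(6)^n.
Try particular a_p(n) = pn + q. Substituting:
  pn + q = 6(p(n-1) + q) + 2n - 1.
Matching the n-coefficient: p = 6p + 2 ⇒ p = - \frac{2}{5}.
Matching constants: q = -6p + 6q - 1 ⇒ q = - \frac{7}{25}.
General: a(n) = A·(6)^n - \frac{2 n}{5} - \frac{7}{25}.
Apply a(0) = -6: A - \frac{7}{25} = -6 ⇒ A = - \frac{143}{25}.
So a(n) = - \frac{143 \cdot 6^{n}}{25} - \frac{2 n}{5} - \frac{7}{25}.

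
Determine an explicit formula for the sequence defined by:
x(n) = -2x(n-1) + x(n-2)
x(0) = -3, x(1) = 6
Characteristic equation: x² + 2x - 1 = 0.
Discriminant Δ = (-2)² + 4·(1) = 8.
Roots r₁,₂ = (-2 ± √8)/2, so r₁ = -1 + \sqrt{2}, r₂ = - \sqrt{2} - 1.
General solution: x(n) = A·r₁^n + B·r₂^n.
From the initial conditions, A + B = -3 and r₁A + r₂B = 6.
Since r₁ - r₂ = √8: A = (6 - (-3)r₂)/√8 = - \frac{3}{2} + \frac{3 \sqrt{2}}{4}, and B = -3 - A = - \frac{3}{2} - \frac{3 \sqrt{2}}{4}.
So x(n) = \left(- \frac{3}{2} + \frac{3 \sqrt{2}}{4}\right)\left(-1 + \sqrt{2}\right)^n + \left(- \frac{3}{2} - \frac{3 \sqrt{2}}{4}\right)\left(- \sqrt{2} - 1\right)^n.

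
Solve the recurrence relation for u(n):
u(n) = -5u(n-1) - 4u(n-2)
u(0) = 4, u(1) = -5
Characteristic equation: x² + 5x + 4 = 0, which factors as (x - (-1))(x - (-4)) = 0.
Roots r₁ = -1, r₂ = -4 (distinct).
General solution: u(n) = A·(-1)^n + B·(-4)^n.
From u(0) = 4: A + B = 4.
From u(1) = -5: -A - 4B = -5.
Solving: A = \frac{11}{3}, B = \frac{1}{3}.
So u(n) = \frac{11 \left(-1\right)^{n}}{3} + \frac{\left(-4\right)^{n}}{3}.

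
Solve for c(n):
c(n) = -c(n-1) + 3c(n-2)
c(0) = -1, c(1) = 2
Characteristic equation: x² + x - 3 = 0.
Discriminant Δ = (-1)² + 4·(3) = 13.
Roots r₁,₂ = (-1 ± √13)/2, so r₁ = - \frac{1}{2} + \frac{\sqrt{13}}{2}, r₂ = - \frac{\sqrt{13}}{2} - \frac{1}{2}.
General solution: c(n) = A·r₁^n + B·r₂^n.
From the initial conditions, A + B = -1 and r₁A + r₂B = 2.
Since r₁ - r₂ = √13: A = (2 - (-1)r₂)/√13 = - \frac{1}{2} + \frac{3 \sqrt{13}}{26}, and B = -1 - A = - \frac{1}{2} - \frac{3 \sqrt{13}}{26}.
So c(n) = \left(- \frac{1}{2} + \frac{3 \sqrt{13}}{26}\right)\left(- \frac{1}{2} + \frac{\sqrt{13}}{2}\right)^n + \left(- \frac{1}{2} - \frac{3 \sqrt{13}}{26}\right)\left(- \frac{\sqrt{13}}{2} - \frac{1}{2}\right)^n.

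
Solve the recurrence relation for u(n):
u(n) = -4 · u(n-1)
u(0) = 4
Pure geometric recurrence with ratio -4.
By induction u(n) = u(0) · (-4)^n = 4 \left(-4\right)^{n}.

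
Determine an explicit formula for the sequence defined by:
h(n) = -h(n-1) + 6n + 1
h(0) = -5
First-order linear with linear forcing.
Homogeneous solution: h_h(n) = A·(-1)^n.
Try particular h_p(n) = pn + q. Substituting:
  pn + q = -(p(n-1) + q) + 6n + 1.
Matching the n-coefficient: p = -p + 6 ⇒ p = 3.
Matching constants: q = p - q + 1 ⇒ q = 2.
General: h(n) = A·(-1)^n + 3 n + 2.
Apply h(0) = -5: A + 2 = -5 ⇒ A = -7.
So h(n) = - 7 \left(-1\right)^{n} + 3 n + 2.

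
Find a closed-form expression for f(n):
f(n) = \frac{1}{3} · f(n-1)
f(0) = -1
Pure geometric recurrence with ratio \frac{1}{3}.
By induction f(n) = f(0) · (\frac{1}{3})^n = - 3^{- n}.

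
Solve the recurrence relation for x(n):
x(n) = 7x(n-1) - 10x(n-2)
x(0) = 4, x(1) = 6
Characteristic equation: x² - 7x + 10 = 0, which factors as (x - (2))(x - (5)) = 0.
Roots r₁ = 2, r₂ = 5 (distinct).
General solution: x(n) = A·(2)^n + B·(5)^n.
From x(0) = 4: A + B = 4.
From x(1) = 6: 2A + 5B = 6.
Solving: A = \frac{14}{3}, B = - \frac{2}{3}.
So x(n) = \frac{14 \cdot 2^{n}}{3} - \frac{2 \cdot 5^{n}}{3}.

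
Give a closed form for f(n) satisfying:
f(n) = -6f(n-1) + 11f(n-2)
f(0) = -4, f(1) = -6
Characteristic equation: x² + 6x - 11 = 0.
Discriminant Δ = (-6)² + 4·(11) = 80.
Roots r₁,₂ = (-6 ± √80)/2, so r₁ = -3 + 2 \sqrt{5}, r₂ = - 2 \sqrt{5} - 3.
General solution: f(n) = A·r₁^n + B·r₂^n.
From the initial conditions, A + B = -4 and r₁A + r₂B = -6.
Since r₁ - r₂ = √80: A = (-6 - (-4)r₂)/√80 = - \frac{9 \sqrt{5}}{10} - 2, and B = -4 - A = -2 + \frac{9 \sqrt{5}}{10}.
So f(n) = \left(- \frac{9 \sqrt{5}}{10} - 2\right)\left(-3 + 2 \sqrt{5}\right)^n + \left(-2 + \frac{9 \sqrt{5}}{10}\right)\left(- 2 \sqrt{5} - 3\right)^n.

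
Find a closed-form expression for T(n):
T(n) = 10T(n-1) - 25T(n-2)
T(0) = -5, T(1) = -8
Characteristic equation: x² - 10x + 25 = 0, which is (x - (5))².
Repeated root r = 5.
General solution: T(n) = (A + Bn)·(5)^n.
From T(0) = -5: A = -5.
From T(1) = -8: (A + B)·(5) = -8 ⇒ B = \frac{17}{5}.
So T(n) = \left(\frac{17 n}{5} - 5\right) \cdot (5)^n.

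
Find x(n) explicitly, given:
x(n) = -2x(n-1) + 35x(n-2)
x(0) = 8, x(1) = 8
Characteristic equation: x² + 2x - 35 = 0, which factors as (x - (-7))(x - (5)) = 0.
Roots r₁ = -7, r₂ = 5 (distinct).
General solution: x(n) = A·(-7)^n + B·(5)^n.
From x(0) = 8: A + B = 8.
From x(1) = 8: -7A + 5B = 8.
Solving: A = \frac{8}{3}, B = \frac{16}{3}.
So x(n) = \frac{8 \left(-7\right)^{n}}{3} + \frac{16 \cdot 5^{n}}{3}.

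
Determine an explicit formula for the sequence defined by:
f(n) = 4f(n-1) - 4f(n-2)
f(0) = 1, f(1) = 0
Characteristic equation: x² - 4x + 4 = 0, which is (x - (2))².
Repeated root r = 2.
General solution: f(n) = (A + Bn)·(2)^n.
From f(0) = 1: A = 1.
From f(1) = 0: (A + B)·(2) = 0 ⇒ B = -1.
So f(n) = \left(1 - n\right) \cdot (2)^n.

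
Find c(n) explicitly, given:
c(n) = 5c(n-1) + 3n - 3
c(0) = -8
First-order linear with linear forcing.
Homogeneous solution: c_h(n) = A·(5)^n.
Try particular c_p(n) = pn + q. Substituting:
  pn + q = 5(p(n-1) + q) + 3n - 3.
Matching the n-coefficient: p = 5p + 3 ⇒ p = - \frac{3}{4}.
Matching constants: q = -5p + 5q - 3 ⇒ q = - \frac{3}{16}.
General: c(n) = A·(5)^n - \frac{3 n}{4} - \frac{3}{16}.
Apply c(0) = -8: A - \frac{3}{16} = -8 ⇒ A = - \frac{125}{16}.
So c(n) = - \frac{125 \cdot 5^{n}}{16} - \frac{3 n}{4} - \frac{3}{16}.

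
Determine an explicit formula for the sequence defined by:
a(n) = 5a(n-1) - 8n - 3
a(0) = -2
First-order linear with linear forcing.
Homogeneous solution: a_h(n) = A·(5)^n.
Try particular a_p(n) = pn + q. Substituting:
  pn + q = 5(p(n-1) + q) - 8n - 3.
Matching the n-coefficient: p = 5p - 8 ⇒ p = 2.
Matching constants: q = -5p + 5q - 3 ⇒ q = \frac{13}{4}.
General: a(n) = A·(5)^n + 2 n + \frac{13}{4}.
Apply a(0) = -2: A + \frac{13}{4} = -2 ⇒ A = - \frac{21}{4}.
So a(n) = - \frac{21 \cdot 5^{n}}{4} + 2 n + \frac{13}{4}.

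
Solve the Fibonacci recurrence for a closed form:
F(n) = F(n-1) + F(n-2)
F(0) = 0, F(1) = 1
This is the Fibonacci sequence.
Characteristic equation: x² - x - 1 = 0; roots r₁ = \frac{1}{2} + \frac{\sqrt{5}}{2}, r₂ = \frac{1}{2} - \frac{\sqrt{5}}{2}.
General: F(n) = A·r₁^n + B·r₂^n. Solving with F(0)=0, F(1)=1 gives A = \frac{\sqrt{5}}{5}, B = - \frac{\sqrt{5}}{5}.
So F(n) = \frac{2^{- n} \sqrt{5} \left(- \left(1 - \sqrt{5}\right)^{n} + \left(1 + \sqrt{5}\right)^{n}\right)}{5}.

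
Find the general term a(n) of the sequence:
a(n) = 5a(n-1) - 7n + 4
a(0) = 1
First-order linear with linear forcing.
Homogeneous solution: a_h(n) = A·(5)^n.
Try particular a_p(n) = pn + q. Substituting:
  pn + q = 5(p(n-1) + q) - 7n + 4.
Matching the n-coefficient: p = 5p - 7 ⇒ p = \frac{7}{4}.
Matching constants: q = -5p + 5q + 4 ⇒ q = \frac{19}{16}.
General: a(n) = A·(5)^n + \frac{7 n}{4} + \frac{19}{16}.
Apply a(0) = 1: A + \frac{19}{16} = 1 ⇒ A = - \frac{3}{16}.
So a(n) = - \frac{3 \cdot 5^{n}}{16} + \frac{7 n}{4} + \frac{19}{16}.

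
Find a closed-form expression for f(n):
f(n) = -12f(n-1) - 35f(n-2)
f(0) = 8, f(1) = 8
Characteristic equation: x² + 12x + 35 = 0, which factors as (x - (-5))(x - (-7)) = 0.
Roots r₁ = -5, r₂ = -7 (distinct).
General solution: f(n) = A·(-5)^n + B·(-7)^n.
From f(0) = 8: A + B = 8.
From f(1) = 8: -5A - 7B = 8.
Solving: A = 32, B = -24.
So f(n) = 32 \left(-5\right)^{n} - 24 \left(-7\right)^{n}.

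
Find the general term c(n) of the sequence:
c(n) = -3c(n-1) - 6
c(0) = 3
First-order linear non-homogeneous.
Homogeneous solution: c_h(n) = A·(-3)^n.
Try constant particular solution c_p = K: K = -3K - 6 ⇒ K = - \frac{3}{2}.
General: c(n) = A·(-3)^n - \frac{3}{2}.
Apply c(0) = 3: A - \frac{3}{2} = 3 ⇒ A = \frac{9}{2}.
So c(n) = \frac{9 \left(-3\right)^{n}}{2} - \frac{3}{2}.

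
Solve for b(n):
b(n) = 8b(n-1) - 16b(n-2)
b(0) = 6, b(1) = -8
Characteristic equation: x² - 8x + 16 = 0, which is (x - (4))².
Repeated root r = 4.
General solution: b(n) = (A + Bn)·(4)^n.
From b(0) = 6: A = 6.
From b(1) = -8: (A + B)·(4) = -8 ⇒ B = -8.
So b(n) = \left(6 - 8 n\right) \cdot (4)^n.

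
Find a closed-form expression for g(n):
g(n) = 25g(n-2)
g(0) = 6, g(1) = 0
Characteristic equation: x² - 25 = 0, which factors as (x - (-5))(x - (5)) = 0.
Roots r₁ = -5, r₂ = 5 (distinct).
General solution: g(n) = A·(-5)^n + B·(5)^n.
From g(0) = 6: A + B = 6.
From g(1) = 0: -5A + 5B = 0.
Solving: A = 3, B = 3.
So g(n) = 3 \left(-5\right)^{n} + 3 \cdot 5^{n}.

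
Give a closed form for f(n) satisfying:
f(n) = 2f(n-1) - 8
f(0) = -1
First-order linear non-homogeneous.
Homogeneous solution: f_h(n) = A·(2)^n.
Try constant particular solution f_p = K: K = 2K - 8 ⇒ K = 8.
General: f(n) = A·(2)^n + 8.
Apply f(0) = -1: A + 8 = -1 ⇒ A = -9.
So f(n) = 8 - 9 \cdot 2^{n}.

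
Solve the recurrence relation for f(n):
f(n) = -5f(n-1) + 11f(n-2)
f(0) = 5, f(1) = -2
Characteristic equation: x² + 5x - 11 = 0.
Discriminant Δ = (-5)² + 4·(11) = 69.
Roots r₁,₂ = (-5 ± √69)/2, so r₁ = - \frac{5}{2} + \frac{\sqrt{69}}{2}, r₂ = - \frac{\sqrt{69}}{2} - \frac{5}{2}.
General solution: f(n) = A·r₁^n + B·r₂^n.
From the initial conditions, A + B = 5 and r₁A + r₂B = -2.
Since r₁ - r₂ = √69: A = (-2 - (5)r₂)/√69 = \frac{7 \sqrt{69}}{46} + \frac{5}{2}, and B = 5 - A = \frac{5}{2} - \frac{7 \sqrt{69}}{46}.
So f(n) = \left(\frac{7 \sqrt{69}}{46} + \frac{5}{2}\right)\left(- \frac{5}{2} + \frac{\sqrt{69}}{2}\right)^n + \left(\frac{5}{2} - \frac{7 \sqrt{69}}{46}\right)\left(- \frac{\sqrt{69}}{2} - \frac{5}{2}\right)^n.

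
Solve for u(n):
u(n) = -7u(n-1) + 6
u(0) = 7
First-order linear non-homogeneous.
Homogeneous solution: u_h(n) = A·(-7)^n.
Try constant particular solution u_p = K: K = -7K + 6 ⇒ K = \frac{3}{4}.
General: u(n) = A·(-7)^n + \frac{3}{4}.
Apply u(0) = 7: A + \frac{3}{4} = 7 ⇒ A = \frac{25}{4}.
So u(n) = \frac{25 \left(-7\right)^{n}}{4} + \frac{3}{4}.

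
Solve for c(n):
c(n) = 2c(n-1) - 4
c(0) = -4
First-order linear non-homogeneous.
Homogeneous solution: c_h(n) = A·(2)^n.
Try constant particular solution c_p = K: K = 2K - 4 ⇒ K = 4.
General: c(n) = A·(2)^n + 4.
Apply c(0) = -4: A + 4 = -4 ⇒ A = -8.
So c(n) = 4 - 8 \cdot 2^{n}.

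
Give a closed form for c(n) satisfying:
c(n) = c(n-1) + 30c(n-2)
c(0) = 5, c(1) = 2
Characteristic equation: x² - x - 30 = 0, which factors as (x - (6))(x - (-5)) = 0.
Roots r₁ = 6, r₂ = -5 (distinct).
General solution: c(n) = A·(6)^n + B·(-5)^n.
From c(0) = 5: A + B = 5.
From c(1) = 2: 6A - 5B = 2.
Solving: A = \frac{27}{11}, B = \frac{28}{11}.
So c(n) = \frac{28 \left(-5\right)^{n}}{11} + \frac{27 \cdot 6^{n}}{11}.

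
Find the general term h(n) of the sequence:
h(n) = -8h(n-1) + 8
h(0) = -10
First-order linear non-homogeneous.
Homogeneous solution: h_h(n) = A·(-8)^n.
Try constant particular solution h_p = K: K = -8K + 8 ⇒ K = \frac{8}{9}.
General: h(n) = A·(-8)^n + \frac{8}{9}.
Apply h(0) = -10: A + \frac{8}{9} = -10 ⇒ A = - \frac{98}{9}.
So h(n) = \frac{8}{9} - \frac{98 \left(-8\right)^{n}}{9}.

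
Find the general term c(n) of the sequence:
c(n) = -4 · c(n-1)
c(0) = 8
Pure geometric recurrence with ratio -4.
By induction c(n) = c(0) · (-4)^n = 8 \left(-4\right)^{n}.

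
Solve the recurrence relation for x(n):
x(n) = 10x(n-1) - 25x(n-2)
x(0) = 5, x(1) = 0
Characteristic equation: x² - 10x + 25 = 0, which is (x - (5))².
Repeated root r = 5.
General solution: x(n) = (A + Bn)·(5)^n.
From x(0) = 5: A = 5.
From x(1) = 0: (A + B)·(5) = 0 ⇒ B = -5.
So x(n) = \left(5 - 5 n\right) \cdot (5)^n.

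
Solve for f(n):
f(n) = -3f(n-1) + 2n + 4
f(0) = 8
First-order linear with linear forcing.
Homogeneous solution: f_h(n) = A·(-3)^n.
Try particular f_p(n) = pn + q. Substituting:
  pn + q = -3(p(n-1) + q) + 2n + 4.
Matching the n-coefficient: p = -3p + 2 ⇒ p = \frac{1}{2}.
Matching constants: q = 3p - 3q + 4 ⇒ q = \frac{11}{8}.
General: f(n) = A·(-3)^n + \frac{n}{2} + \frac{11}{8}.
Apply f(0) = 8: A + \frac{11}{8} = 8 ⇒ A = \frac{53}{8}.
So f(n) = \frac{53 \left(-3\right)^{n}}{8} + \frac{n}{2} + \frac{11}{8}.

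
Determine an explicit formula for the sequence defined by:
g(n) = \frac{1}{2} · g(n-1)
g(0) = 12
Pure geometric recurrence with ratio \frac{1}{2}.
By induction g(n) = g(0) · (\frac{1}{2})^n = 12 \cdot 2^{- n}.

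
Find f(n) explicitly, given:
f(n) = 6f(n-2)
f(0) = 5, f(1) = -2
Characteristic equation: x² - 6 = 0.
Discriminant Δ = (0)² + 4·(6) = 24.
Roots r₁,₂ = (0 ± √24)/2, so r₁ = \sqrt{6}, r₂ = - \sqrt{6}.
General solution: f(n) = A·r₁^n + B·r₂^n.
From the initial conditions, A + B = 5 and r₁A + r₂B = -2.
Since r₁ - r₂ = √24: A = (-2 - (5)r₂)/√24 = \frac{5}{2} - \frac{\sqrt{6}}{6}, and B = 5 - A = \frac{\sqrt{6}}{6} + \frac{5}{2}.
So f(n) = \left(\frac{5}{2} - \frac{\sqrt{6}}{6}\right)\left(\sqrt{6}\right)^n + \left(\frac{\sqrt{6}}{6} + \frac{5}{2}\right)\left(- \sqrt{6}\right)^n.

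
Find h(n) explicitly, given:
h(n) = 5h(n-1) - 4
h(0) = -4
First-order linear non-homogeneous.
Homogeneous solution: h_h(n) = A·(5)^n.
Try constant particular solution h_p = K: K = 5K - 4 ⇒ K = 1.
General: h(n) = A·(5)^n + 1.
Apply h(0) = -4: A + 1 = -4 ⇒ A = -5.
So h(n) = 1 - 5 \cdot 5^{n}.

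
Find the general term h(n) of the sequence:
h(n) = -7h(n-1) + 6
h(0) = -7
First-order linear non-homogeneous.
Homogeneous solution: h_h(n) = A·(-7)^n.
Try constant particular solution h_p = K: K = -7K + 6 ⇒ K = \frac{3}{4}.
General: h(n) = A·(-7)^n + \frac{3}{4}.
Apply h(0) = -7: A + \frac{3}{4} = -7 ⇒ A = - \frac{31}{4}.
So h(n) = \frac{3}{4} - \frac{31 \left(-7\right)^{n}}{4}.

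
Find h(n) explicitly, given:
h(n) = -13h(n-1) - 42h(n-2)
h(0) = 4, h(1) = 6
Characteristic equation: x² + 13x + 42 = 0, which factors as (x - (-6))(x - (-7)) = 0.
Roots r₁ = -6, r₂ = -7 (distinct).
General solution: h(n) = A·(-6)^n + B·(-7)^n.
From h(0) = 4: A + B = 4.
From h(1) = 6: -6A - 7B = 6.
Solving: A = 34, B = -30.
So h(n) = 34 \left(-6\right)^{n} - 30 \left(-7\right)^{n}.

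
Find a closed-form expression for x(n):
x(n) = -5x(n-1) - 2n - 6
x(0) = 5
First-order linear with linear forcing.
Homogeneous solution: x_h(n) = A·(-5)^n.
Try particular x_p(n) = pn + q. Substituting:
  pn + q = -5(p(n-1) + q) - 2n - 6.
Matching the n-coefficient: p = -5p - 2 ⇒ p = - \frac{1}{3}.
Matching constants: q = 5p - 5q - 6 ⇒ q = - \frac{23}{18}.
General: x(n) = A·(-5)^n - \frac{n}{3} - \frac{23}{18}.
Apply x(0) = 5: A - \frac{23}{18} = 5 ⇒ A = \frac{113}{18}.
So x(n) = \frac{113 \left(-5\right)^{n}}{18} - \frac{n}{3} - \frac{23}{18}.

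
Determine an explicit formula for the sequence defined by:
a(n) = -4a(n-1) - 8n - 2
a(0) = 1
First-order linear with linear forcing.
Homogeneous solution: a_h(n) = A·(-4)^n.
Try particular a_p(n) = pn + q. Substituting:
  pn + q = -4(p(n-1) + q) - 8n - 2.
Matching the n-coefficient: p = -4p - 8 ⇒ p = - \frac{8}{5}.
Matching constants: q = 4p - 4q - 2 ⇒ q = - \frac{42}{25}.
General: a(n) = A·(-4)^n - \frac{8 n}{5} - \frac{42}{25}.
Apply a(0) = 1: A - \frac{42}{25} = 1 ⇒ A = \frac{67}{25}.
So a(n) = \frac{67 \left(-4\right)^{n}}{25} - \frac{8 n}{5} - \frac{42}{25}.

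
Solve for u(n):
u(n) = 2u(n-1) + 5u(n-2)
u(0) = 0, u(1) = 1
Characteristic equation: x² - 2x - 5 = 0.
Discriminant Δ = (2)² + 4·(5) = 24.
Roots r₁,₂ = (2 ± √24)/2, so r₁ = 1 + \sqrt{6}, r₂ = 1 - \sqrt{6}.
General solution: u(n) = A·r₁^n + B·r₂^n.
From the initial conditions, A + B = 0 and r₁A + r₂B = 1.
Since r₁ - r₂ = √24: A = (1 - (0)r₂)/√24 = \frac{\sqrt{6}}{12}, and B = 0 - A = - \frac{\sqrt{6}}{12}.
So u(n) = \left(\frac{\sqrt{6}}{12}\right)\left(1 + \sqrt{6}\right)^n + \left(- \frac{\sqrt{6}}{12}\right)\left(1 - \sqrt{6}\right)^n.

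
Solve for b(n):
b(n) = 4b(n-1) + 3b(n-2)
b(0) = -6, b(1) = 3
Characteristic equation: x² - 4x - 3 = 0.
Discriminant Δ = (4)² + 4·(3) = 28.
Roots r₁,₂ = (4 ± √28)/2, so r₁ = 2 + \sqrt{7}, r₂ = 2 - \sqrt{7}.
General solution: b(n) = A·r₁^n + B·r₂^n.
From the initial conditions, A + B = -6 and r₁A + r₂B = 3.
Since r₁ - r₂ = √28: A = (3 - (-6)r₂)/√28 = -3 + \frac{15 \sqrt{7}}{14}, and B = -6 - A = -3 - \frac{15 \sqrt{7}}{14}.
So b(n) = \left(-3 + \frac{15 \sqrt{7}}{14}\right)\left(2 + \sqrt{7}\right)^n + \left(-3 - \frac{15 \sqrt{7}}{14}\right)\left(2 - \sqrt{7}\right)^n.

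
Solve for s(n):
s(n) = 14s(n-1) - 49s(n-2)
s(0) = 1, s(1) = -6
Characteristic equation: x² - 14x + 49 = 0, which is (x - (7))².
Repeated root r = 7.
General solution: s(n) = (A + Bn)·(7)^n.
From s(0) = 1: A = 1.
From s(1) = -6: (A + B)·(7) = -6 ⇒ B = - \frac{13}{7}.
So s(n) = \left(1 - \frac{13 n}{7}\right) \cdot (7)^n.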